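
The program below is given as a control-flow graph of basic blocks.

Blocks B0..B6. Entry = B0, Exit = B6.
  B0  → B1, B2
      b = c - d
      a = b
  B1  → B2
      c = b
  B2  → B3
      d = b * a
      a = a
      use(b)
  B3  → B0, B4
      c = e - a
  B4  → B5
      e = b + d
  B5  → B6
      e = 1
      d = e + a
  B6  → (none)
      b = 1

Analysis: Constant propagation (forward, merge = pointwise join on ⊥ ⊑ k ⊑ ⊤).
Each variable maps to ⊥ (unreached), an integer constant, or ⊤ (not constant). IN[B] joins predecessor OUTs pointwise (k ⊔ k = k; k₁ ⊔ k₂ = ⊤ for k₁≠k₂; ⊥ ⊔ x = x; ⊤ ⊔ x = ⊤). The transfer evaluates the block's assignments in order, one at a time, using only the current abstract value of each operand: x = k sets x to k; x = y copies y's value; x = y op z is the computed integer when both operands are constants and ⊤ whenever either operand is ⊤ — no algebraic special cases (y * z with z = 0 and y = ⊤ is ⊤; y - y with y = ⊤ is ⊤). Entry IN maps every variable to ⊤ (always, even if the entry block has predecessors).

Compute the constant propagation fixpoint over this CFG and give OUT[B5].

Per-block solution:
  B0: | IN=(all ⊤) | OUT=(all ⊤)
  B1: | IN=(all ⊤) | OUT=(all ⊤)
  B2: | IN=(all ⊤) | OUT=(all ⊤)
  B3: | IN=(all ⊤) | OUT=(all ⊤)
  B4: | IN=(all ⊤) | OUT=(all ⊤)
  B5: | IN=(all ⊤) | OUT={e:1; rest ⊤}
  B6: | IN={e:1; rest ⊤} | OUT={b:1, e:1; rest ⊤}

Merge at B5: IN[B5] = OUT[B4] = {a: ⊤, b: ⊤, c: ⊤, d: ⊤, e: ⊤, f: ⊤}
Applying B5's transfer function to that IN value gives OUT[B5] (row B5 above).

Answer: {a: ⊤, b: ⊤, c: ⊤, d: ⊤, e: 1, f: ⊤}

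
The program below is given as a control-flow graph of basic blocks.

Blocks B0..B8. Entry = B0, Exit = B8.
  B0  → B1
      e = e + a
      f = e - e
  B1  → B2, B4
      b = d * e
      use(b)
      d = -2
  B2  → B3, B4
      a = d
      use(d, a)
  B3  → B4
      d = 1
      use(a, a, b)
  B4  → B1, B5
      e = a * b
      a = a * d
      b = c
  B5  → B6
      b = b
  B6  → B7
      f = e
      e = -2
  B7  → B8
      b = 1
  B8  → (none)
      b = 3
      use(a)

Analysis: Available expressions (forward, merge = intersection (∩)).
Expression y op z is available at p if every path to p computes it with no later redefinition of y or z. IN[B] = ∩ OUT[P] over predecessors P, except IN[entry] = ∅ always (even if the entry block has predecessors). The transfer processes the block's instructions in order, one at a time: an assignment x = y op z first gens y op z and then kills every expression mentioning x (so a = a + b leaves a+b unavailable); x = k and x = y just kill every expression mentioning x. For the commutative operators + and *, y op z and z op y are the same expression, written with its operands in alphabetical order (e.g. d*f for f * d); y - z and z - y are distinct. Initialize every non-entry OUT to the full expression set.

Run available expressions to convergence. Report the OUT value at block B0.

Answer: {e-e}

Trace:
Fixpoint table:
  B0:   IN={}   OUT={e-e}
  B1:   IN={}   OUT={}
  B2:   IN={}   OUT={}
  B3:   IN={}   OUT={}
  B4:   IN={}   OUT={}
  B5:   IN={}   OUT={}
  B6:   IN={}   OUT={}
  B7:   IN={}   OUT={}
  B8:   IN={}   OUT={}

B0 is the boundary node: IN[B0] = {}
Applying B0's transfer function to that IN value gives OUT[B0] (row B0 above).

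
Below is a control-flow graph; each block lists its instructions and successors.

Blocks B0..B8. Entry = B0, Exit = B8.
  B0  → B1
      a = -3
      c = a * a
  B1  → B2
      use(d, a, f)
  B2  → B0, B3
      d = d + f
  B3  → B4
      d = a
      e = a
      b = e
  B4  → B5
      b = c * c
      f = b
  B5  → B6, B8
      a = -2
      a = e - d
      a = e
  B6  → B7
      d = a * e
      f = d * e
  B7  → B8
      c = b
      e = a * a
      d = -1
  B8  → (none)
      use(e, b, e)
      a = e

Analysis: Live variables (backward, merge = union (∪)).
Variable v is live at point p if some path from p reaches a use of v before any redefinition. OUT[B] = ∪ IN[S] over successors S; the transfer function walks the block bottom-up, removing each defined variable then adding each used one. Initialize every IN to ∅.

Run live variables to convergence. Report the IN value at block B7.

Converged values:
  B0:  IN={d, f}  OUT={a, c, d, f}
  B1:  IN={a, c, d, f}  OUT={a, c, d, f}
  B2:  IN={a, c, d, f}  OUT={a, c, d, f}
  B3:  IN={a, c}  OUT={c, d, e}
  B4:  IN={c, d, e}  OUT={b, d, e}
  B5:  IN={b, d, e}  OUT={a, b, e}
  B6:  IN={a, b, e}  OUT={a, b}
  B7:  IN={a, b}  OUT={b, e}
  B8:  IN={b, e}  OUT={}

Merge at B7: OUT[B7] = IN[B8] = {b, e}
Applying B7's transfer function to that OUT value gives IN[B7] (row B7 above).

Answer: {a, b}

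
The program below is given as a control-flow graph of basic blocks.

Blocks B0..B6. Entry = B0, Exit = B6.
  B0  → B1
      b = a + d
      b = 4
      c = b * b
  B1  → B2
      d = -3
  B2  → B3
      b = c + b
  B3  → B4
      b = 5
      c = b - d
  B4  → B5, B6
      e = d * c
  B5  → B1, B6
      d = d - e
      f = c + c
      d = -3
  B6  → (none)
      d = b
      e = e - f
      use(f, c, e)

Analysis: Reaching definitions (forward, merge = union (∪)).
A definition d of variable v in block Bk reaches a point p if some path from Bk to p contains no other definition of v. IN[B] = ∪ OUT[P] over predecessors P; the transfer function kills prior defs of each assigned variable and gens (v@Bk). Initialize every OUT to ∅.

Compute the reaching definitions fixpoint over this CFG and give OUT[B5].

Answer: {b@B3, c@B3, d@B5, e@B4, f@B5}

Derivation:
Per-block solution:
  B0:   IN={}   OUT={b@B0, c@B0}
  B1:   IN={b@B0, b@B3, c@B0, c@B3, d@B5, e@B4, f@B5}   OUT={b@B0, b@B3, c@B0, c@B3, d@B1, e@B4, f@B5}
  B2:   IN={b@B0, b@B3, c@B0, c@B3, d@B1, e@B4, f@B5}   OUT={b@B2, c@B0, c@B3, d@B1, e@B4, f@B5}
  B3:   IN={b@B2, c@B0, c@B3, d@B1, e@B4, f@B5}   OUT={b@B3, c@B3, d@B1, e@B4, f@B5}
  B4:   IN={b@B3, c@B3, d@B1, e@B4, f@B5}   OUT={b@B3, c@B3, d@B1, e@B4, f@B5}
  B5:   IN={b@B3, c@B3, d@B1, e@B4, f@B5}   OUT={b@B3, c@B3, d@B5, e@B4, f@B5}
  B6:   IN={b@B3, c@B3, d@B1, d@B5, e@B4, f@B5}   OUT={b@B3, c@B3, d@B6, e@B6, f@B5}

Merge at B5: IN[B5] = OUT[B4] = {b@B3, c@B3, d@B1, e@B4, f@B5}
Applying B5's transfer function to that IN value gives OUT[B5] (row B5 above).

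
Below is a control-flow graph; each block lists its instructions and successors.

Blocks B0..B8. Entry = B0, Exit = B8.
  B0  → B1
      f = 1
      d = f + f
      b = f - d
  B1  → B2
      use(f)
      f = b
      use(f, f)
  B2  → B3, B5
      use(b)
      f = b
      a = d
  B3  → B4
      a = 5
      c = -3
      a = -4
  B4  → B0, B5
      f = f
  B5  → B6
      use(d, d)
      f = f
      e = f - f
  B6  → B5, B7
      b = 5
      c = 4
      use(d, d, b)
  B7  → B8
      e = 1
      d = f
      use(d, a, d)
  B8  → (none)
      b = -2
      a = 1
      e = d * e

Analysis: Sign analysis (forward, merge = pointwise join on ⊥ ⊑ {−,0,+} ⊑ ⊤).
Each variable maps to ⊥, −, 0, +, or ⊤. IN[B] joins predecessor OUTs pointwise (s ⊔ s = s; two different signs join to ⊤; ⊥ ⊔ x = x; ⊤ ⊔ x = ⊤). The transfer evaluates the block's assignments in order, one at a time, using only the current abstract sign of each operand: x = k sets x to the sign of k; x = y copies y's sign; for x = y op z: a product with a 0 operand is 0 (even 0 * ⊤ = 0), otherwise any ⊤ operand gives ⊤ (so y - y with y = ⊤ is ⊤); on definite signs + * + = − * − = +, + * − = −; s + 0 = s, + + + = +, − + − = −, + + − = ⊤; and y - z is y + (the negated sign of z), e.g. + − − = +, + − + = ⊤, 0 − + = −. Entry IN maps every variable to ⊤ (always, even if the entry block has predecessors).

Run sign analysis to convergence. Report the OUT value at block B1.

Fixpoint table:
  B0:   IN=(all ⊤)   OUT={d:+, f:+; rest ⊤}
  B1:   IN={d:+, f:+; rest ⊤}   OUT={d:+; rest ⊤}
  B2:   IN={d:+; rest ⊤}   OUT={a:+, d:+; rest ⊤}
  B3:   IN={a:+, d:+; rest ⊤}   OUT={a:-, c:-, d:+; rest ⊤}
  B4:   IN={a:-, c:-, d:+; rest ⊤}   OUT={a:-, c:-, d:+; rest ⊤}
  B5:   IN={d:+; rest ⊤}   OUT={d:+; rest ⊤}
  B6:   IN={d:+; rest ⊤}   OUT={b:+, c:+, d:+; rest ⊤}
  B7:   IN={b:+, c:+, d:+; rest ⊤}   OUT={b:+, c:+, e:+; rest ⊤}
  B8:   IN={b:+, c:+, e:+; rest ⊤}   OUT={a:+, b:-, c:+; rest ⊤}

Merge at B1: IN[B1] = OUT[B0] = {a: ⊤, b: ⊤, c: ⊤, d: +, e: ⊤, f: +}
Applying B1's transfer function to that IN value gives OUT[B1] (row B1 above).

Answer: {a: ⊤, b: ⊤, c: ⊤, d: +, e: ⊤, f: ⊤}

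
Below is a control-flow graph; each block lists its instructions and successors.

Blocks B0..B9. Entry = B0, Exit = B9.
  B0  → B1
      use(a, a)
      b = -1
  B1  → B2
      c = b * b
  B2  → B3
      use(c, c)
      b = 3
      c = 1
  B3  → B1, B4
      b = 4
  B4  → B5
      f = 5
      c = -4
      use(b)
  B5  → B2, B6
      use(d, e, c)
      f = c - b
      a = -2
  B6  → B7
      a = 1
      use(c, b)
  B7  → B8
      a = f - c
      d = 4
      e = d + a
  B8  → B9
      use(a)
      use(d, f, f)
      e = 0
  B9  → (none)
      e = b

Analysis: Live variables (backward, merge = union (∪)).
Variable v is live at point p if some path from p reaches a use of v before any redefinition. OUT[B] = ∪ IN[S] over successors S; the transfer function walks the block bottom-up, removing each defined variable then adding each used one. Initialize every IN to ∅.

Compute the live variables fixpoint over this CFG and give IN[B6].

Fixpoint table:
  B0: | IN={a, d, e} | OUT={b, d, e}
  B1: | IN={b, d, e} | OUT={c, d, e}
  B2: | IN={c, d, e} | OUT={d, e}
  B3: | IN={d, e} | OUT={b, d, e}
  B4: | IN={b, d, e} | OUT={b, c, d, e}
  B5: | IN={b, c, d, e} | OUT={b, c, d, e, f}
  B6: | IN={b, c, f} | OUT={b, c, f}
  B7: | IN={b, c, f} | OUT={a, b, d, f}
  B8: | IN={a, b, d, f} | OUT={b}
  B9: | IN={b} | OUT={}

Merge at B6: OUT[B6] = IN[B7] = {b, c, f}
Applying B6's transfer function to that OUT value gives IN[B6] (row B6 above).

Answer: {b, c, f}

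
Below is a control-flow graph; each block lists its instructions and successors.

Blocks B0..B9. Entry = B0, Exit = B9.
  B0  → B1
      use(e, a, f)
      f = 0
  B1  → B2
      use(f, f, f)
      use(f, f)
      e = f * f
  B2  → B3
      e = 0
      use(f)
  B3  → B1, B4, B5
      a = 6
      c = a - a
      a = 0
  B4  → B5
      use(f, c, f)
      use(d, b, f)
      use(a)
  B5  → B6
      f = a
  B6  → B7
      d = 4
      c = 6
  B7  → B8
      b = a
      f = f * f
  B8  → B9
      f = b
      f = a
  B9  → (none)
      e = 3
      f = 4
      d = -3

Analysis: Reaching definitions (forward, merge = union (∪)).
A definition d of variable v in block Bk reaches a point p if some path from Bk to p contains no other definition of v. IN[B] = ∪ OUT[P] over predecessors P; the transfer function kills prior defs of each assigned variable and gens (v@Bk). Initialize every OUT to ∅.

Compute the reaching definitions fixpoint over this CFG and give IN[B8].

Answer: {a@B3, b@B7, c@B6, d@B6, e@B2, f@B7}

Working:
Fixpoint table:
  B0:  IN={}  OUT={f@B0}
  B1:  IN={a@B3, c@B3, e@B2, f@B0}  OUT={a@B3, c@B3, e@B1, f@B0}
  B2:  IN={a@B3, c@B3, e@B1, f@B0}  OUT={a@B3, c@B3, e@B2, f@B0}
  B3:  IN={a@B3, c@B3, e@B2, f@B0}  OUT={a@B3, c@B3, e@B2, f@B0}
  B4:  IN={a@B3, c@B3, e@B2, f@B0}  OUT={a@B3, c@B3, e@B2, f@B0}
  B5:  IN={a@B3, c@B3, e@B2, f@B0}  OUT={a@B3, c@B3, e@B2, f@B5}
  B6:  IN={a@B3, c@B3, e@B2, f@B5}  OUT={a@B3, c@B6, d@B6, e@B2, f@B5}
  B7:  IN={a@B3, c@B6, d@B6, e@B2, f@B5}  OUT={a@B3, b@B7, c@B6, d@B6, e@B2, f@B7}
  B8:  IN={a@B3, b@B7, c@B6, d@B6, e@B2, f@B7}  OUT={a@B3, b@B7, c@B6, d@B6, e@B2, f@B8}
  B9:  IN={a@B3, b@B7, c@B6, d@B6, e@B2, f@B8}  OUT={a@B3, b@B7, c@B6, d@B9, e@B9, f@B9}

Merge at B8: IN[B8] = OUT[B7] = {a@B3, b@B7, c@B6, d@B6, e@B2, f@B7}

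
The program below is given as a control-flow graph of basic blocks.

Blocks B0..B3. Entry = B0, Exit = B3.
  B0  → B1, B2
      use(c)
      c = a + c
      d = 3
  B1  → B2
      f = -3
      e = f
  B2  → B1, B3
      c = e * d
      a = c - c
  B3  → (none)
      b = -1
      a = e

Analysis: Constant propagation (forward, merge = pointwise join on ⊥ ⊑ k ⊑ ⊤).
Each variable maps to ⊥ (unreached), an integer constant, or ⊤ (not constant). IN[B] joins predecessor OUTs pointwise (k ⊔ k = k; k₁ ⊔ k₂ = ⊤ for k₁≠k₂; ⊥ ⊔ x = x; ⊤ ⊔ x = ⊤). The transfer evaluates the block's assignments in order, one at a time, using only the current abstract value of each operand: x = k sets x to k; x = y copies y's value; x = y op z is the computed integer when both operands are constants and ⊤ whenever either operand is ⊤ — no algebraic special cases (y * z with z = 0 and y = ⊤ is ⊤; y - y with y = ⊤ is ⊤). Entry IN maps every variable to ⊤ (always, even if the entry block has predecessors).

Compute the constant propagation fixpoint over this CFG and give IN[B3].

Answer: {a: ⊤, b: ⊤, c: ⊤, d: 3, e: ⊤, f: ⊤}

Derivation:
Fixpoint table:
  B0: | IN=(all ⊤) | OUT={d:3; rest ⊤}
  B1: | IN={d:3; rest ⊤} | OUT={d:3, e:-3, f:-3; rest ⊤}
  B2: | IN={d:3; rest ⊤} | OUT={d:3; rest ⊤}
  B3: | IN={d:3; rest ⊤} | OUT={b:-1, d:3; rest ⊤}

Merge at B3: IN[B3] = OUT[B2] = {a: ⊤, b: ⊤, c: ⊤, d: 3, e: ⊤, f: ⊤}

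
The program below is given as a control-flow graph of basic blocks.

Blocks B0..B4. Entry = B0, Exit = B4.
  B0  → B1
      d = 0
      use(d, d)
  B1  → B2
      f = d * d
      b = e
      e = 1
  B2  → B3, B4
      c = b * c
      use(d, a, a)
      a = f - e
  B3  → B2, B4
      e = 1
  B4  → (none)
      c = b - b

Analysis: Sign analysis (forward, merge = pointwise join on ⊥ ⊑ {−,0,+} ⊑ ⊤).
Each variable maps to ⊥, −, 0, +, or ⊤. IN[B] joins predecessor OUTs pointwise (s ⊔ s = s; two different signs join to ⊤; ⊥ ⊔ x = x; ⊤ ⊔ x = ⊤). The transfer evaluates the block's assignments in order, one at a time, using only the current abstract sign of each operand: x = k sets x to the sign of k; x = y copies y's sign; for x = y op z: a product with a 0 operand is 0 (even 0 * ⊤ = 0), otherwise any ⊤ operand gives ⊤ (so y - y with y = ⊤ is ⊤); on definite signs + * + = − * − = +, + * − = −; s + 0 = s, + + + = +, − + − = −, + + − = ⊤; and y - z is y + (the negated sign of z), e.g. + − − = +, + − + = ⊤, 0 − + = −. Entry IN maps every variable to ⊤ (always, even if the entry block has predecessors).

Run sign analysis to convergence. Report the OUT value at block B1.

Fixpoint table:
  B0:   IN=(all ⊤)   OUT={d:0; rest ⊤}
  B1:   IN={d:0; rest ⊤}   OUT={d:0, e:+, f:0; rest ⊤}
  B2:   IN={d:0, e:+, f:0; rest ⊤}   OUT={a:-, d:0, e:+, f:0; rest ⊤}
  B3:   IN={a:-, d:0, e:+, f:0; rest ⊤}   OUT={a:-, d:0, e:+, f:0; rest ⊤}
  B4:   IN={a:-, d:0, e:+, f:0; rest ⊤}   OUT={a:-, d:0, e:+, f:0; rest ⊤}

Merge at B1: IN[B1] = OUT[B0] = {a: ⊤, b: ⊤, c: ⊤, d: 0, e: ⊤, f: ⊤}
Applying B1's transfer function to that IN value gives OUT[B1] (row B1 above).

Answer: {a: ⊤, b: ⊤, c: ⊤, d: 0, e: +, f: 0}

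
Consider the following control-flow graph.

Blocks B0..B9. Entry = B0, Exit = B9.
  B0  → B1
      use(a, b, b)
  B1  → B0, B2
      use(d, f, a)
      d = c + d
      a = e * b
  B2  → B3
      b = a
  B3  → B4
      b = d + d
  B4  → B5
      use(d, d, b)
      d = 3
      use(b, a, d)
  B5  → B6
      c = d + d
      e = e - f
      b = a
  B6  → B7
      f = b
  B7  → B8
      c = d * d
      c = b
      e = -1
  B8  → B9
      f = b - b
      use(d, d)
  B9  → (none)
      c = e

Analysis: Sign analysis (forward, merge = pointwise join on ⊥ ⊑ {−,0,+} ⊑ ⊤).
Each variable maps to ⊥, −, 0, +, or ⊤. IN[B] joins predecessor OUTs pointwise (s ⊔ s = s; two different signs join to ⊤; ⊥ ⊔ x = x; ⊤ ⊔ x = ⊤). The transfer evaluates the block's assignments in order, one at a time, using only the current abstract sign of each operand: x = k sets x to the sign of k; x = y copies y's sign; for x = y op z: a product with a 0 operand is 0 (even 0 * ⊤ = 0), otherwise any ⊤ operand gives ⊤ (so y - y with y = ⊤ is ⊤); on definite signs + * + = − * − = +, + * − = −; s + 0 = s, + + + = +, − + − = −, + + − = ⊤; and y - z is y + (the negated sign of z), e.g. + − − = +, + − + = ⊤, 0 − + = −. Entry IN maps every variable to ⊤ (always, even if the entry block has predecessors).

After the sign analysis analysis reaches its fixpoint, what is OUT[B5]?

Fixpoint table:
  B0:   IN=(all ⊤)   OUT=(all ⊤)
  B1:   IN=(all ⊤)   OUT=(all ⊤)
  B2:   IN=(all ⊤)   OUT=(all ⊤)
  B3:   IN=(all ⊤)   OUT=(all ⊤)
  B4:   IN=(all ⊤)   OUT={d:+; rest ⊤}
  B5:   IN={d:+; rest ⊤}   OUT={c:+, d:+; rest ⊤}
  B6:   IN={c:+, d:+; rest ⊤}   OUT={c:+, d:+; rest ⊤}
  B7:   IN={c:+, d:+; rest ⊤}   OUT={d:+, e:-; rest ⊤}
  B8:   IN={d:+, e:-; rest ⊤}   OUT={d:+, e:-; rest ⊤}
  B9:   IN={d:+, e:-; rest ⊤}   OUT={c:-, d:+, e:-; rest ⊤}

Merge at B5: IN[B5] = OUT[B4] = {a: ⊤, b: ⊤, c: ⊤, d: +, e: ⊤, f: ⊤}
Applying B5's transfer function to that IN value gives OUT[B5] (row B5 above).

Answer: {a: ⊤, b: ⊤, c: +, d: +, e: ⊤, f: ⊤}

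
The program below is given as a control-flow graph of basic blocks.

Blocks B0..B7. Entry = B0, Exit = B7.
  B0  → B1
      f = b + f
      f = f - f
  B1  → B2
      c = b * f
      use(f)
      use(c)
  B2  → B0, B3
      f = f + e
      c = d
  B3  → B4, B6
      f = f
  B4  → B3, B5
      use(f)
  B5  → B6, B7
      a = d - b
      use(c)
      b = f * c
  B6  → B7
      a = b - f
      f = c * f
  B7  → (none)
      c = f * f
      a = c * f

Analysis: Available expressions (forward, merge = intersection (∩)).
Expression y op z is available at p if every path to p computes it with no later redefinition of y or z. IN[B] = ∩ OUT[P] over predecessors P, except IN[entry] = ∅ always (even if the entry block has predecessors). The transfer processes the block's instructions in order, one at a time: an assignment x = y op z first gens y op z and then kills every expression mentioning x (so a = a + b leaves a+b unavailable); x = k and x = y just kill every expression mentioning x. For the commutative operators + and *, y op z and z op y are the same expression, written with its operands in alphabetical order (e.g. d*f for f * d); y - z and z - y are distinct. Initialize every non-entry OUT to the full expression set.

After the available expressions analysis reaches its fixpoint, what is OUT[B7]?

Per-block solution:
  B0:  IN={}  OUT={}
  B1:  IN={}  OUT={b*f}
  B2:  IN={b*f}  OUT={}
  B3:  IN={}  OUT={}
  B4:  IN={}  OUT={}
  B5:  IN={}  OUT={c*f}
  B6:  IN={}  OUT={}
  B7:  IN={}  OUT={c*f, f*f}

Merge at B7: IN[B7] = OUT[B5] ∩ OUT[B6] = {}
Applying B7's transfer function to that IN value gives OUT[B7] (row B7 above).

Answer: {c*f, f*f}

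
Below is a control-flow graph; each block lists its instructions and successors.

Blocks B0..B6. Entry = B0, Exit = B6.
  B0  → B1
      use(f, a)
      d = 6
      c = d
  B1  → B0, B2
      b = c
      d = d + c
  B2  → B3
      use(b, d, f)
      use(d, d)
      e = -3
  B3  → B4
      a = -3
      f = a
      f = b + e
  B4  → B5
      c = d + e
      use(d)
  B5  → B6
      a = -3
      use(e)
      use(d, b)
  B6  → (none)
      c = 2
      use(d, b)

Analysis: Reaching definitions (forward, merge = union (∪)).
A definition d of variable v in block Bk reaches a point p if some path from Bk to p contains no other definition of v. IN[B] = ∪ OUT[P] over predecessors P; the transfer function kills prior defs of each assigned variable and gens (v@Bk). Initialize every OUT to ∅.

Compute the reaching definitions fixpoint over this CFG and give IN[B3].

Fixpoint table:
  B0:   IN={b@B1, c@B0, d@B1}   OUT={b@B1, c@B0, d@B0}
  B1:   IN={b@B1, c@B0, d@B0}   OUT={b@B1, c@B0, d@B1}
  B2:   IN={b@B1, c@B0, d@B1}   OUT={b@B1, c@B0, d@B1, e@B2}
  B3:   IN={b@B1, c@B0, d@B1, e@B2}   OUT={a@B3, b@B1, c@B0, d@B1, e@B2, f@B3}
  B4:   IN={a@B3, b@B1, c@B0, d@B1, e@B2, f@B3}   OUT={a@B3, b@B1, c@B4, d@B1, e@B2, f@B3}
  B5:   IN={a@B3, b@B1, c@B4, d@B1, e@B2, f@B3}   OUT={a@B5, b@B1, c@B4, d@B1, e@B2, f@B3}
  B6:   IN={a@B5, b@B1, c@B4, d@B1, e@B2, f@B3}   OUT={a@B5, b@B1, c@B6, d@B1, e@B2, f@B3}

Merge at B3: IN[B3] = OUT[B2] = {b@B1, c@B0, d@B1, e@B2}

Answer: {b@B1, c@B0, d@B1, e@B2}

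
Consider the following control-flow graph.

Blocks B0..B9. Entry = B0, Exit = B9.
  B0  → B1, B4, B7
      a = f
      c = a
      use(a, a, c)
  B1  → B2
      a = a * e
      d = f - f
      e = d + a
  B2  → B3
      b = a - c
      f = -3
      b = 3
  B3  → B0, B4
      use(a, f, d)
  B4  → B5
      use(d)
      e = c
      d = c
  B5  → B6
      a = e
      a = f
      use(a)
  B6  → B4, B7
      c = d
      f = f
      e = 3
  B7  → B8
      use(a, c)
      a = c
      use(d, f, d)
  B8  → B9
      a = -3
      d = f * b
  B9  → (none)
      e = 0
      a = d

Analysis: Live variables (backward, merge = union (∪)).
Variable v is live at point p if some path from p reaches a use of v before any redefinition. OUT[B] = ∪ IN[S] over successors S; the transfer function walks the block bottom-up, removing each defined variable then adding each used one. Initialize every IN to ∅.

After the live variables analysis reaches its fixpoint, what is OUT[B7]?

Fixpoint table:
  B0:  IN={b, d, e, f}  OUT={a, b, c, d, e, f}
  B1:  IN={a, c, e, f}  OUT={a, c, d, e}
  B2:  IN={a, c, d, e}  OUT={a, b, c, d, e, f}
  B3:  IN={a, b, c, d, e, f}  OUT={b, c, d, e, f}
  B4:  IN={b, c, d, f}  OUT={b, d, e, f}
  B5:  IN={b, d, e, f}  OUT={a, b, d, f}
  B6:  IN={a, b, d, f}  OUT={a, b, c, d, f}
  B7:  IN={a, b, c, d, f}  OUT={b, f}
  B8:  IN={b, f}  OUT={d}
  B9:  IN={d}  OUT={}

Merge at B7: OUT[B7] = IN[B8] = {b, f}

Answer: {b, f}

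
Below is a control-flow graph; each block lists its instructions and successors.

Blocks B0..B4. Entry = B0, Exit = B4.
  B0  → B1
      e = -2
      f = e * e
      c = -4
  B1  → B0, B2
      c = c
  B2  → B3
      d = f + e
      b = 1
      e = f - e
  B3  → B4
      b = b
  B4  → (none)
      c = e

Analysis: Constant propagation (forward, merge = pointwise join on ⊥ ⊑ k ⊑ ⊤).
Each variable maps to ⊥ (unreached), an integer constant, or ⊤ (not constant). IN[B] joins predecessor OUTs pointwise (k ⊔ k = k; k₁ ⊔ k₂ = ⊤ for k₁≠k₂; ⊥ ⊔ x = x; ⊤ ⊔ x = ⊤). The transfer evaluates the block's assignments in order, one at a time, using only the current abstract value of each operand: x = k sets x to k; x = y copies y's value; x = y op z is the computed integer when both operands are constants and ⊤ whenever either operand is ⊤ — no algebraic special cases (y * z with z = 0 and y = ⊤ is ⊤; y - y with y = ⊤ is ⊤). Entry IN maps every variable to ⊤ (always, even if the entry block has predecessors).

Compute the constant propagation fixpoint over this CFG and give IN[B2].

Answer: {a: ⊤, b: ⊤, c: -4, d: ⊤, e: -2, f: 4}

Derivation:
Per-block solution:
  B0:   IN=(all ⊤)   OUT={c:-4, e:-2, f:4; rest ⊤}
  B1:   IN={c:-4, e:-2, f:4; rest ⊤}   OUT={c:-4, e:-2, f:4; rest ⊤}
  B2:   IN={c:-4, e:-2, f:4; rest ⊤}   OUT={b:1, c:-4, d:2, e:6, f:4; rest ⊤}
  B3:   IN={b:1, c:-4, d:2, e:6, f:4; rest ⊤}   OUT={b:1, c:-4, d:2, e:6, f:4; rest ⊤}
  B4:   IN={b:1, c:-4, d:2, e:6, f:4; rest ⊤}   OUT={b:1, c:6, d:2, e:6, f:4; rest ⊤}

Merge at B2: IN[B2] = OUT[B1] = {a: ⊤, b: ⊤, c: -4, d: ⊤, e: -2, f: 4}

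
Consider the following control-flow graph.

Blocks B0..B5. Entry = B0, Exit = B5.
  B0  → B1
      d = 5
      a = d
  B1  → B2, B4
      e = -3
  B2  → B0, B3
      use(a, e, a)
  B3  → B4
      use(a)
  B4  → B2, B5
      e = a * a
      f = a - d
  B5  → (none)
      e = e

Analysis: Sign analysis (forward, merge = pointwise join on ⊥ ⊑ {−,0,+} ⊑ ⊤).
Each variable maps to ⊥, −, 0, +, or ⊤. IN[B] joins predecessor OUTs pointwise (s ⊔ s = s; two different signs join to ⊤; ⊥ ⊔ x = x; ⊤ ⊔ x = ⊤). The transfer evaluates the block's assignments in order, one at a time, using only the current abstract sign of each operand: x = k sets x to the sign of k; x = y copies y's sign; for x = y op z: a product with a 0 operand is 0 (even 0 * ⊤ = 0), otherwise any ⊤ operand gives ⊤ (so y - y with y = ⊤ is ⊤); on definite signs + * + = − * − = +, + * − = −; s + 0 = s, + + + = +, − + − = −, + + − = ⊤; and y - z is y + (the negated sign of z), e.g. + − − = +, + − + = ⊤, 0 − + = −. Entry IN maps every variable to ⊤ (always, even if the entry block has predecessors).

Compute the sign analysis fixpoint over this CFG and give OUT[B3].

Fixpoint table:
  B0: | IN=(all ⊤) | OUT={a:+, d:+; rest ⊤}
  B1: | IN={a:+, d:+; rest ⊤} | OUT={a:+, d:+, e:-; rest ⊤}
  B2: | IN={a:+, d:+; rest ⊤} | OUT={a:+, d:+; rest ⊤}
  B3: | IN={a:+, d:+; rest ⊤} | OUT={a:+, d:+; rest ⊤}
  B4: | IN={a:+, d:+; rest ⊤} | OUT={a:+, d:+, e:+; rest ⊤}
  B5: | IN={a:+, d:+, e:+; rest ⊤} | OUT={a:+, d:+, e:+; rest ⊤}

Merge at B3: IN[B3] = OUT[B2] = {a: +, b: ⊤, c: ⊤, d: +, e: ⊤, f: ⊤}
Applying B3's transfer function to that IN value gives OUT[B3] (row B3 above).

Answer: {a: +, b: ⊤, c: ⊤, d: +, e: ⊤, f: ⊤}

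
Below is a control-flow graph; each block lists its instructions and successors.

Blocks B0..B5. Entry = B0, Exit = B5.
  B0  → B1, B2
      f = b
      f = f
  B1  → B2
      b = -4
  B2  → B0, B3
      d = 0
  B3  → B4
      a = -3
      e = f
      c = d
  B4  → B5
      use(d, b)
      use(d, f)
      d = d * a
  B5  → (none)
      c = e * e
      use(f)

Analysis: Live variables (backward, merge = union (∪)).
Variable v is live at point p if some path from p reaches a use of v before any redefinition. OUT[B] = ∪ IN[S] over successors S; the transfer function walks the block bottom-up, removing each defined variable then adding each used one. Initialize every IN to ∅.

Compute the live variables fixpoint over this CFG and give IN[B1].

Answer: {f}

Trace:
Fixpoint table:
  B0:  IN={b}  OUT={b, f}
  B1:  IN={f}  OUT={b, f}
  B2:  IN={b, f}  OUT={b, d, f}
  B3:  IN={b, d, f}  OUT={a, b, d, e, f}
  B4:  IN={a, b, d, e, f}  OUT={e, f}
  B5:  IN={e, f}  OUT={}

Merge at B1: OUT[B1] = IN[B2] = {b, f}
Applying B1's transfer function to that OUT value gives IN[B1] (row B1 above).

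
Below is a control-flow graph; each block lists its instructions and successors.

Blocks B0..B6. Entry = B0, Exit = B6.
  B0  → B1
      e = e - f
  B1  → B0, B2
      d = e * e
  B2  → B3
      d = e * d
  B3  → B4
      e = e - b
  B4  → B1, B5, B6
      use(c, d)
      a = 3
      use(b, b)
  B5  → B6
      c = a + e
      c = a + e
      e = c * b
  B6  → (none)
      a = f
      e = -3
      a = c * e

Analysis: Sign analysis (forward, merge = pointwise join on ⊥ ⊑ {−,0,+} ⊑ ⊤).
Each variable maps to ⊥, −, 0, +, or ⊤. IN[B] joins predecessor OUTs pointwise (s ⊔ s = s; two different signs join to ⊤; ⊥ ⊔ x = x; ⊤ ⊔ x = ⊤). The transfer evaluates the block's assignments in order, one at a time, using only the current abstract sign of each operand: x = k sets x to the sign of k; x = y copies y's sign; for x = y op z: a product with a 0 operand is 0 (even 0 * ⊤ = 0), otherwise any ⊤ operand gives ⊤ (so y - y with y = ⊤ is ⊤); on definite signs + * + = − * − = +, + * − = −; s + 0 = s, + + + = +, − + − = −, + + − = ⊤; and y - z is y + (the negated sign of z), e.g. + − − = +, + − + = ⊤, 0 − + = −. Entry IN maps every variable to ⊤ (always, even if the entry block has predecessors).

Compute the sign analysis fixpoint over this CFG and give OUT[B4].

Fixpoint table:
  B0:  IN=(all ⊤)  OUT=(all ⊤)
  B1:  IN=(all ⊤)  OUT=(all ⊤)
  B2:  IN=(all ⊤)  OUT=(all ⊤)
  B3:  IN=(all ⊤)  OUT=(all ⊤)
  B4:  IN=(all ⊤)  OUT={a:+; rest ⊤}
  B5:  IN={a:+; rest ⊤}  OUT={a:+; rest ⊤}
  B6:  IN={a:+; rest ⊤}  OUT={e:-; rest ⊤}

Merge at B4: IN[B4] = OUT[B3] = {a: ⊤, b: ⊤, c: ⊤, d: ⊤, e: ⊤, f: ⊤}
Applying B4's transfer function to that IN value gives OUT[B4] (row B4 above).

Answer: {a: +, b: ⊤, c: ⊤, d: ⊤, e: ⊤, f: ⊤}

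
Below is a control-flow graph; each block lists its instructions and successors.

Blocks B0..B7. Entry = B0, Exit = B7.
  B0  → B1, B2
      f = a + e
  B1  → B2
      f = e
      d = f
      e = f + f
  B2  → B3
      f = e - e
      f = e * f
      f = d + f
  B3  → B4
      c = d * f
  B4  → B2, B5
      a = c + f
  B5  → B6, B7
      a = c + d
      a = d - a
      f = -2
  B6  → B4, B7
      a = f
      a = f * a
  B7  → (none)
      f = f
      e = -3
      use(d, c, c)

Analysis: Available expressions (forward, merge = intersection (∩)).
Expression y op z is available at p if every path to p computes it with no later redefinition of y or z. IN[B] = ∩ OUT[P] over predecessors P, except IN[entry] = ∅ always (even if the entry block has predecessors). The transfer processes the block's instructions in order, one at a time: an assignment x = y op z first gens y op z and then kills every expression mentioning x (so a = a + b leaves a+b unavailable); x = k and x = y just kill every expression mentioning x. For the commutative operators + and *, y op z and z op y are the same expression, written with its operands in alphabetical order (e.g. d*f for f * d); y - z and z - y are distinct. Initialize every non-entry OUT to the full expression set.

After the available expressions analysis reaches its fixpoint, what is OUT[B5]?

Answer: {c+d, e-e}

Trace:
Fixpoint table:
  B0:   IN={}   OUT={a+e}
  B1:   IN={a+e}   OUT={f+f}
  B2:   IN={}   OUT={e-e}
  B3:   IN={e-e}   OUT={d*f, e-e}
  B4:   IN={e-e}   OUT={c+f, e-e}
  B5:   IN={c+f, e-e}   OUT={c+d, e-e}
  B6:   IN={c+d, e-e}   OUT={c+d, e-e}
  B7:   IN={c+d, e-e}   OUT={c+d}

Merge at B5: IN[B5] = OUT[B4] = {c+f, e-e}
Applying B5's transfer function to that IN value gives OUT[B5] (row B5 above).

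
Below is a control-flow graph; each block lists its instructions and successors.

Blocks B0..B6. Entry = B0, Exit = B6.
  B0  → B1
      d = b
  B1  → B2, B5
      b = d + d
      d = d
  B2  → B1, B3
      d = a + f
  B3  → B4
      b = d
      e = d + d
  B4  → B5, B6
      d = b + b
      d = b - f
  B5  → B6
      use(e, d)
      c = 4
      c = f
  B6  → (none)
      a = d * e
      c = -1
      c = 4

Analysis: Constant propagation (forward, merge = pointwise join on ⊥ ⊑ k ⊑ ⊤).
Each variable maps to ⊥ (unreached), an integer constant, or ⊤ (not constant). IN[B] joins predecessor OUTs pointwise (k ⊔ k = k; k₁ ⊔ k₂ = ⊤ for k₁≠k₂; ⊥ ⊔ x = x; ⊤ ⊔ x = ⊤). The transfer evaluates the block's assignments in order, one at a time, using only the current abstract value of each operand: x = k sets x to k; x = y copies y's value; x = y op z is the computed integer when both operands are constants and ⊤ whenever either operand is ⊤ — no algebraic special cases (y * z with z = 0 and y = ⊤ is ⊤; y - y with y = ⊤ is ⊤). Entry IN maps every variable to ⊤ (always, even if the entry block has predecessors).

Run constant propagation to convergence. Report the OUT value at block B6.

Answer: {a: ⊤, b: ⊤, c: 4, d: ⊤, e: ⊤, f: ⊤}

Working:
Per-block solution:
  B0: | IN=(all ⊤) | OUT=(all ⊤)
  B1: | IN=(all ⊤) | OUT=(all ⊤)
  B2: | IN=(all ⊤) | OUT=(all ⊤)
  B3: | IN=(all ⊤) | OUT=(all ⊤)
  B4: | IN=(all ⊤) | OUT=(all ⊤)
  B5: | IN=(all ⊤) | OUT=(all ⊤)
  B6: | IN=(all ⊤) | OUT={c:4; rest ⊤}

Merge at B6: IN[B6] = OUT[B4] ⊔ OUT[B5] = {a: ⊤, b: ⊤, c: ⊤, d: ⊤, e: ⊤, f: ⊤}
Applying B6's transfer function to that IN value gives OUT[B6] (row B6 above).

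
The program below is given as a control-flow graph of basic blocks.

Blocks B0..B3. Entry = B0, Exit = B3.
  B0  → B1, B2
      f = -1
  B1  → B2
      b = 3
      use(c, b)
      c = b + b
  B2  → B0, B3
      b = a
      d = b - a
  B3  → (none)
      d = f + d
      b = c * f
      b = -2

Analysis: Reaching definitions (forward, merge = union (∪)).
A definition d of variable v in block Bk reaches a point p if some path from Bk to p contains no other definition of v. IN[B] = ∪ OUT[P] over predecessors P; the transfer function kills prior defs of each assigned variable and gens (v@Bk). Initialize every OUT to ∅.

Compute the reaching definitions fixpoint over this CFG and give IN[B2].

Fixpoint table:
  B0: | IN={b@B2, c@B1, d@B2, f@B0} | OUT={b@B2, c@B1, d@B2, f@B0}
  B1: | IN={b@B2, c@B1, d@B2, f@B0} | OUT={b@B1, c@B1, d@B2, f@B0}
  B2: | IN={b@B1, b@B2, c@B1, d@B2, f@B0} | OUT={b@B2, c@B1, d@B2, f@B0}
  B3: | IN={b@B2, c@B1, d@B2, f@B0} | OUT={b@B3, c@B1, d@B3, f@B0}

Merge at B2: IN[B2] = OUT[B0] ⊔ OUT[B1] = {b@B1, b@B2, c@B1, d@B2, f@B0}

Answer: {b@B1, b@B2, c@B1, d@B2, f@B0}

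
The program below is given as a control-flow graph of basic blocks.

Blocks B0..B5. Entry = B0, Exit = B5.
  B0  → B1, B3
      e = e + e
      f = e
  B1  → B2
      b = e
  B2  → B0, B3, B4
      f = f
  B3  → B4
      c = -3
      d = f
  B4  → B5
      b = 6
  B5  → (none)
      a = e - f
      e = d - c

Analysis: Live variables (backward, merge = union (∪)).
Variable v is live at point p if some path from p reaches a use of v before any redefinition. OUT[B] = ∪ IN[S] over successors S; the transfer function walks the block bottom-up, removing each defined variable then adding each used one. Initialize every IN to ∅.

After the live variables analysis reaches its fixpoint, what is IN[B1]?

Converged values:
  B0: | IN={c, d, e} | OUT={c, d, e, f}
  B1: | IN={c, d, e, f} | OUT={c, d, e, f}
  B2: | IN={c, d, e, f} | OUT={c, d, e, f}
  B3: | IN={e, f} | OUT={c, d, e, f}
  B4: | IN={c, d, e, f} | OUT={c, d, e, f}
  B5: | IN={c, d, e, f} | OUT={}

Merge at B1: OUT[B1] = IN[B2] = {c, d, e, f}
Applying B1's transfer function to that OUT value gives IN[B1] (row B1 above).

Answer: {c, d, e, f}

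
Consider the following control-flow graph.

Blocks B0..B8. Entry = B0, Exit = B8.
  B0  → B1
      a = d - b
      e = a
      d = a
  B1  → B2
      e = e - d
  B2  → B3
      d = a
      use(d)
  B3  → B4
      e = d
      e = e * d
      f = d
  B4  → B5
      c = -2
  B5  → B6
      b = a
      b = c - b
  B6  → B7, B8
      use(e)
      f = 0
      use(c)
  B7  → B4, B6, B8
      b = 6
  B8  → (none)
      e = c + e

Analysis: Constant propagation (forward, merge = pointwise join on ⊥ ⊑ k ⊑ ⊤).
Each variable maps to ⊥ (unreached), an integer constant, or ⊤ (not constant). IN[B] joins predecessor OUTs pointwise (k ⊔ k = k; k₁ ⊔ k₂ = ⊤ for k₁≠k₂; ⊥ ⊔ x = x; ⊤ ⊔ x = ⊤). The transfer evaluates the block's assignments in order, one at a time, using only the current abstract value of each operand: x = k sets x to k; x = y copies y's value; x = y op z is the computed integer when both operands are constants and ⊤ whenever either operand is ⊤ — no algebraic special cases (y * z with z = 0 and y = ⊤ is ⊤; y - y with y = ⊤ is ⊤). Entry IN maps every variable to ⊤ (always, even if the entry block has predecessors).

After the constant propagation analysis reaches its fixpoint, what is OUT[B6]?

Answer: {a: ⊤, b: ⊤, c: -2, d: ⊤, e: ⊤, f: 0}

Trace:
Fixpoint table:
  B0:  IN=(all ⊤)  OUT=(all ⊤)
  B1:  IN=(all ⊤)  OUT=(all ⊤)
  B2:  IN=(all ⊤)  OUT=(all ⊤)
  B3:  IN=(all ⊤)  OUT=(all ⊤)
  B4:  IN=(all ⊤)  OUT={c:-2; rest ⊤}
  B5:  IN={c:-2; rest ⊤}  OUT={c:-2; rest ⊤}
  B6:  IN={c:-2; rest ⊤}  OUT={c:-2, f:0; rest ⊤}
  B7:  IN={c:-2, f:0; rest ⊤}  OUT={b:6, c:-2, f:0; rest ⊤}
  B8:  IN={c:-2, f:0; rest ⊤}  OUT={c:-2, f:0; rest ⊤}

Merge at B6: IN[B6] = OUT[B5] ⊔ OUT[B7] = {a: ⊤, b: ⊤, c: -2, d: ⊤, e: ⊤, f: ⊤}
Applying B6's transfer function to that IN value gives OUT[B6] (row B6 above).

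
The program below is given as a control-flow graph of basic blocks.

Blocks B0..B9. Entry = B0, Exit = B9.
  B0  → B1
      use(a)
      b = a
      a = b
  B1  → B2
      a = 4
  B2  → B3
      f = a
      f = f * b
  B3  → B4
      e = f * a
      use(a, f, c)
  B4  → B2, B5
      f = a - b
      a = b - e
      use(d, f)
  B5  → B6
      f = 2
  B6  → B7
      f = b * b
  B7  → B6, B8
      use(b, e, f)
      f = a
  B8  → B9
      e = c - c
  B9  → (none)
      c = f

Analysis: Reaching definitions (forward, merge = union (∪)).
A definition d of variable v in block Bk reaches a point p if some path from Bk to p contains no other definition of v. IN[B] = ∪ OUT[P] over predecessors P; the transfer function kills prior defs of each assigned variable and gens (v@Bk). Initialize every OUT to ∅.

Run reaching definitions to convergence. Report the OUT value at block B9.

Per-block solution:
  B0:   IN={}   OUT={a@B0, b@B0}
  B1:   IN={a@B0, b@B0}   OUT={a@B1, b@B0}
  B2:   IN={a@B1, a@B4, b@B0, e@B3, f@B4}   OUT={a@B1, a@B4, b@B0, e@B3, f@B2}
  B3:   IN={a@B1, a@B4, b@B0, e@B3, f@B2}   OUT={a@B1, a@B4, b@B0, e@B3, f@B2}
  B4:   IN={a@B1, a@B4, b@B0, e@B3, f@B2}   OUT={a@B4, b@B0, e@B3, f@B4}
  B5:   IN={a@B4, b@B0, e@B3, f@B4}   OUT={a@B4, b@B0, e@B3, f@B5}
  B6:   IN={a@B4, b@B0, e@B3, f@B5, f@B7}   OUT={a@B4, b@B0, e@B3, f@B6}
  B7:   IN={a@B4, b@B0, e@B3, f@B6}   OUT={a@B4, b@B0, e@B3, f@B7}
  B8:   IN={a@B4, b@B0, e@B3, f@B7}   OUT={a@B4, b@B0, e@B8, f@B7}
  B9:   IN={a@B4, b@B0, e@B8, f@B7}   OUT={a@B4, b@B0, c@B9, e@B8, f@B7}

Merge at B9: IN[B9] = OUT[B8] = {a@B4, b@B0, e@B8, f@B7}
Applying B9's transfer function to that IN value gives OUT[B9] (row B9 above).

Answer: {a@B4, b@B0, c@B9, e@B8, f@B7}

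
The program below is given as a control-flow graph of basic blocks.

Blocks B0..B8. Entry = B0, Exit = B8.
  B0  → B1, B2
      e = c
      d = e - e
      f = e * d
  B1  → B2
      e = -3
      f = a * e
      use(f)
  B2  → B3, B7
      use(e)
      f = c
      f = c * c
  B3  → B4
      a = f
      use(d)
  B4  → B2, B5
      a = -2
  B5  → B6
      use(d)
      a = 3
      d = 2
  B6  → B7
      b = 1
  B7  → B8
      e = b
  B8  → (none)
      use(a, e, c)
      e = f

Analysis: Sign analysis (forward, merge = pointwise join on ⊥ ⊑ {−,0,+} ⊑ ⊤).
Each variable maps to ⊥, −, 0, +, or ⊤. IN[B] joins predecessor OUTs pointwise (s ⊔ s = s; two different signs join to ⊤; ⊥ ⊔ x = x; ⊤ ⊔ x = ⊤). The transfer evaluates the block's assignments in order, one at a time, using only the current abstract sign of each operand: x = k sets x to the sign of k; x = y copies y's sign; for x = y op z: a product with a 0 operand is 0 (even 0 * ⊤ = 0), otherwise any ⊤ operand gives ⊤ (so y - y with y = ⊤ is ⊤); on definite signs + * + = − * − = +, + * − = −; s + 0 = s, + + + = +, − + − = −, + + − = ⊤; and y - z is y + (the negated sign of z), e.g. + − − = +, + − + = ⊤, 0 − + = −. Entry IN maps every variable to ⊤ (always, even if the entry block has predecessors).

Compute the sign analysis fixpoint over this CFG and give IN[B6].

Converged values:
  B0:   IN=(all ⊤)   OUT=(all ⊤)
  B1:   IN=(all ⊤)   OUT={e:-; rest ⊤}
  B2:   IN=(all ⊤)   OUT=(all ⊤)
  B3:   IN=(all ⊤)   OUT=(all ⊤)
  B4:   IN=(all ⊤)   OUT={a:-; rest ⊤}
  B5:   IN={a:-; rest ⊤}   OUT={a:+, d:+; rest ⊤}
  B6:   IN={a:+, d:+; rest ⊤}   OUT={a:+, b:+, d:+; rest ⊤}
  B7:   IN=(all ⊤)   OUT=(all ⊤)
  B8:   IN=(all ⊤)   OUT=(all ⊤)

Merge at B6: IN[B6] = OUT[B5] = {a: +, b: ⊤, c: ⊤, d: +, e: ⊤, f: ⊤}

Answer: {a: +, b: ⊤, c: ⊤, d: +, e: ⊤, f: ⊤}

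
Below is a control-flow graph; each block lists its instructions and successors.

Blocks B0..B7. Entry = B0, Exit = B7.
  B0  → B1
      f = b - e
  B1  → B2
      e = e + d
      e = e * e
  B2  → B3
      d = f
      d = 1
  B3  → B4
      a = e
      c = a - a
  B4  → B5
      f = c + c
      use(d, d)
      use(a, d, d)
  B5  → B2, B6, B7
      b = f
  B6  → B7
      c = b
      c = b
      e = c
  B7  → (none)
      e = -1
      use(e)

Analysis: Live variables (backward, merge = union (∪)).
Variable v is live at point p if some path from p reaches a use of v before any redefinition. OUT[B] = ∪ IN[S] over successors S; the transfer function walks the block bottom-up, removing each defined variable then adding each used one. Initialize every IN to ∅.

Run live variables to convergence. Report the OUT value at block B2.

Fixpoint table:
  B0: | IN={b, d, e} | OUT={d, e, f}
  B1: | IN={d, e, f} | OUT={e, f}
  B2: | IN={e, f} | OUT={d, e}
  B3: | IN={d, e} | OUT={a, c, d, e}
  B4: | IN={a, c, d, e} | OUT={e, f}
  B5: | IN={e, f} | OUT={b, e, f}
  B6: | IN={b} | OUT={}
  B7: | IN={} | OUT={}

Merge at B2: OUT[B2] = IN[B3] = {d, e}

Answer: {d, e}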